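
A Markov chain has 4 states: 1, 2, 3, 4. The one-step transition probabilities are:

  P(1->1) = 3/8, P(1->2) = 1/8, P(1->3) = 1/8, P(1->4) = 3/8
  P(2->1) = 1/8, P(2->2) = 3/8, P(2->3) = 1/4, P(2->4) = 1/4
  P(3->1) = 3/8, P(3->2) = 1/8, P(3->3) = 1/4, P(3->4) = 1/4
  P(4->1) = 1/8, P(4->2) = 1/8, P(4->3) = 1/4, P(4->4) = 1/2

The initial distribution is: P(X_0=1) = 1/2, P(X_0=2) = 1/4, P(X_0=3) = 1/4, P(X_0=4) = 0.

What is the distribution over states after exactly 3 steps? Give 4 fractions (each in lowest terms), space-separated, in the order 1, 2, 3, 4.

Propagating the distribution step by step (d_{t+1} = d_t * P):
d_0 = (1=1/2, 2=1/4, 3=1/4, 4=0)
  d_1[1] = 1/2*3/8 + 1/4*1/8 + 1/4*3/8 + 0*1/8 = 5/16
  d_1[2] = 1/2*1/8 + 1/4*3/8 + 1/4*1/8 + 0*1/8 = 3/16
  d_1[3] = 1/2*1/8 + 1/4*1/4 + 1/4*1/4 + 0*1/4 = 3/16
  d_1[4] = 1/2*3/8 + 1/4*1/4 + 1/4*1/4 + 0*1/2 = 5/16
d_1 = (1=5/16, 2=3/16, 3=3/16, 4=5/16)
  d_2[1] = 5/16*3/8 + 3/16*1/8 + 3/16*3/8 + 5/16*1/8 = 1/4
  d_2[2] = 5/16*1/8 + 3/16*3/8 + 3/16*1/8 + 5/16*1/8 = 11/64
  d_2[3] = 5/16*1/8 + 3/16*1/4 + 3/16*1/4 + 5/16*1/4 = 27/128
  d_2[4] = 5/16*3/8 + 3/16*1/4 + 3/16*1/4 + 5/16*1/2 = 47/128
d_2 = (1=1/4, 2=11/64, 3=27/128, 4=47/128)
  d_3[1] = 1/4*3/8 + 11/64*1/8 + 27/128*3/8 + 47/128*1/8 = 123/512
  d_3[2] = 1/4*1/8 + 11/64*3/8 + 27/128*1/8 + 47/128*1/8 = 43/256
  d_3[3] = 1/4*1/8 + 11/64*1/4 + 27/128*1/4 + 47/128*1/4 = 7/32
  d_3[4] = 1/4*3/8 + 11/64*1/4 + 27/128*1/4 + 47/128*1/2 = 191/512
d_3 = (1=123/512, 2=43/256, 3=7/32, 4=191/512)

Answer: 123/512 43/256 7/32 191/512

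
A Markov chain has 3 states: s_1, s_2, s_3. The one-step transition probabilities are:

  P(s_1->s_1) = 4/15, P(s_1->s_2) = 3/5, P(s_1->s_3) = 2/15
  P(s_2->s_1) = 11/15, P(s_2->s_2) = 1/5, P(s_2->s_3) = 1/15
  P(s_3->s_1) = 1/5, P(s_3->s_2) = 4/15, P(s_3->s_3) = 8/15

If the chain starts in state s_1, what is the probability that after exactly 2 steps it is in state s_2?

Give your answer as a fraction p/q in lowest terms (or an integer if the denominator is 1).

Computing P^2 by repeated multiplication:
P^1 =
  s_1: [4/15, 3/5, 2/15]
  s_2: [11/15, 1/5, 1/15]
  s_3: [1/5, 4/15, 8/15]
P^2 =
  s_1: [121/225, 71/225, 11/75]
  s_2: [16/45, 112/225, 11/75]
  s_3: [16/45, 71/225, 74/225]

(P^2)[s_1 -> s_2] = 71/225

Answer: 71/225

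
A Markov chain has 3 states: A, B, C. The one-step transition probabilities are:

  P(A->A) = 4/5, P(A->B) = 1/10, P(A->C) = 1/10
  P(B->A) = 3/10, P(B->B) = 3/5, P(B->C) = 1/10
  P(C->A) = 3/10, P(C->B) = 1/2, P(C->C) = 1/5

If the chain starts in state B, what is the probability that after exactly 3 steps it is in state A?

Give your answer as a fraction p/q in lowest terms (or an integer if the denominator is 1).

Computing P^3 by repeated multiplication:
P^1 =
  A: [4/5, 1/10, 1/10]
  B: [3/10, 3/5, 1/10]
  C: [3/10, 1/2, 1/5]
P^2 =
  A: [7/10, 19/100, 11/100]
  B: [9/20, 11/25, 11/100]
  C: [9/20, 43/100, 3/25]
P^3 =
  A: [13/20, 239/1000, 111/1000]
  B: [21/40, 91/250, 111/1000]
  C: [21/40, 363/1000, 14/125]

(P^3)[B -> A] = 21/40

Answer: 21/40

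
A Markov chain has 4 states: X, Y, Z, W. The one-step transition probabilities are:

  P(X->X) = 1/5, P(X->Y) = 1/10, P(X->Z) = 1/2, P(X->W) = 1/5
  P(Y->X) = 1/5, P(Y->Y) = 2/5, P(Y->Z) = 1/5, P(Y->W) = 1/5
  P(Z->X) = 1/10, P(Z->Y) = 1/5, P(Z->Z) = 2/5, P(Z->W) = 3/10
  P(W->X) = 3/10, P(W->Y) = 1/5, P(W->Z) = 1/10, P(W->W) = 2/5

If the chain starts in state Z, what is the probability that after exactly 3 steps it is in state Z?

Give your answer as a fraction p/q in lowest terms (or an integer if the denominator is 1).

Answer: 283/1000

Derivation:
Computing P^3 by repeated multiplication:
P^1 =
  X: [1/5, 1/10, 1/2, 1/5]
  Y: [1/5, 2/5, 1/5, 1/5]
  Z: [1/10, 1/5, 2/5, 3/10]
  W: [3/10, 1/5, 1/10, 2/5]
P^2 =
  X: [17/100, 1/5, 17/50, 29/100]
  Y: [1/5, 13/50, 7/25, 13/50]
  Z: [19/100, 23/100, 7/25, 3/10]
  W: [23/100, 21/100, 27/100, 29/100]
P^3 =
  X: [39/200, 223/1000, 29/100, 73/250]
  Y: [99/500, 29/125, 29/100, 7/25]
  Z: [101/500, 227/1000, 283/1000, 36/125]
  W: [101/500, 219/1000, 147/500, 57/200]

(P^3)[Z -> Z] = 283/1000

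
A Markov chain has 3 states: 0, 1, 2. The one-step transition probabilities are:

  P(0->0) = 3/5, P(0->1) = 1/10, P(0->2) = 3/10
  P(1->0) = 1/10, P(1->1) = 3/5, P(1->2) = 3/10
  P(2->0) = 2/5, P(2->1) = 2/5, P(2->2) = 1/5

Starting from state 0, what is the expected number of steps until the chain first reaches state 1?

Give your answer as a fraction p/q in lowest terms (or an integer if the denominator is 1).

Let h_i = expected steps to first reach 1 from state i.
Boundary: h_1 = 0.
First-step equations for the other states:
  h_0 = 1 + 3/5*h_0 + 1/10*h_1 + 3/10*h_2
  h_2 = 1 + 2/5*h_0 + 2/5*h_1 + 1/5*h_2

Substituting h_1 = 0 and rearranging gives the linear system (I - Q) h = 1:
  [2/5, -3/10] . (h_0, h_2) = 1
  [-2/5, 4/5] . (h_0, h_2) = 1

Solving yields:
  h_0 = 11/2
  h_2 = 4

Starting state is 0, so the expected hitting time is h_0 = 11/2.

Answer: 11/2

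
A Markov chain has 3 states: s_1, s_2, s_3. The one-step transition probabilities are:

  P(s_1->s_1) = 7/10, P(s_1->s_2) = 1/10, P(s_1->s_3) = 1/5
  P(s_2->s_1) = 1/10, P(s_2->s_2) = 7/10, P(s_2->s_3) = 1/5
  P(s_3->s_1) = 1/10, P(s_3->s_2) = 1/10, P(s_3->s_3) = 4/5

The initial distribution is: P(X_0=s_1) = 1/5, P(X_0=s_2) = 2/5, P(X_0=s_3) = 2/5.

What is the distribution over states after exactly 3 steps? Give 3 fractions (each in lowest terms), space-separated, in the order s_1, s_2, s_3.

Answer: 299/1250 353/1250 299/625

Derivation:
Propagating the distribution step by step (d_{t+1} = d_t * P):
d_0 = (s_1=1/5, s_2=2/5, s_3=2/5)
  d_1[s_1] = 1/5*7/10 + 2/5*1/10 + 2/5*1/10 = 11/50
  d_1[s_2] = 1/5*1/10 + 2/5*7/10 + 2/5*1/10 = 17/50
  d_1[s_3] = 1/5*1/5 + 2/5*1/5 + 2/5*4/5 = 11/25
d_1 = (s_1=11/50, s_2=17/50, s_3=11/25)
  d_2[s_1] = 11/50*7/10 + 17/50*1/10 + 11/25*1/10 = 29/125
  d_2[s_2] = 11/50*1/10 + 17/50*7/10 + 11/25*1/10 = 38/125
  d_2[s_3] = 11/50*1/5 + 17/50*1/5 + 11/25*4/5 = 58/125
d_2 = (s_1=29/125, s_2=38/125, s_3=58/125)
  d_3[s_1] = 29/125*7/10 + 38/125*1/10 + 58/125*1/10 = 299/1250
  d_3[s_2] = 29/125*1/10 + 38/125*7/10 + 58/125*1/10 = 353/1250
  d_3[s_3] = 29/125*1/5 + 38/125*1/5 + 58/125*4/5 = 299/625
d_3 = (s_1=299/1250, s_2=353/1250, s_3=299/625)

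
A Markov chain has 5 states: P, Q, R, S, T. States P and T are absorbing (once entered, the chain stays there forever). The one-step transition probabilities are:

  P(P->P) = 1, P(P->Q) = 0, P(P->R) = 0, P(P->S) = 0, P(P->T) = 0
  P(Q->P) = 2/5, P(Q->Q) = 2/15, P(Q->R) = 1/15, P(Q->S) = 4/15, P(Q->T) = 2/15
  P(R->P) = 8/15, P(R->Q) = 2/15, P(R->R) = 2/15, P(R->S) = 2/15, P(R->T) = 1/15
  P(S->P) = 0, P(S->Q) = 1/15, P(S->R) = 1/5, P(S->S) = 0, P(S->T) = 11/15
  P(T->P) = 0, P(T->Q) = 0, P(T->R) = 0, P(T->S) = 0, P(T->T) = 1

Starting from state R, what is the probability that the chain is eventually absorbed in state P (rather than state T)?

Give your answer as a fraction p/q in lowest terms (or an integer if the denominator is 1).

Answer: 1720/2349

Derivation:
Let a_i = P(absorbed in P | start in state i).
Boundary conditions: a_P = 1, a_T = 0.
For each transient state i, a_i = sum_j P(i->j) * a_j:
  a_Q = 2/5*a_P + 2/15*a_Q + 1/15*a_R + 4/15*a_S + 2/15*a_T
  a_R = 8/15*a_P + 2/15*a_Q + 2/15*a_R + 2/15*a_S + 1/15*a_T
  a_S = 0*a_P + 1/15*a_Q + 1/5*a_R + 0*a_S + 11/15*a_T

Substituting a_P = 1 and a_T = 0, rearrange to (I - Q) a = r where r[i] = P(i -> P):
  [13/15, -1/15, -4/15] . (a_Q, a_R, a_S) = 2/5
  [-2/15, 13/15, -2/15] . (a_Q, a_R, a_S) = 8/15
  [-1/15, -1/5, 1] . (a_Q, a_R, a_S) = 0

Solving yields:
  a_Q = 50/87
  a_R = 1720/2349
  a_S = 434/2349

Starting state is R, so the absorption probability is a_R = 1720/2349.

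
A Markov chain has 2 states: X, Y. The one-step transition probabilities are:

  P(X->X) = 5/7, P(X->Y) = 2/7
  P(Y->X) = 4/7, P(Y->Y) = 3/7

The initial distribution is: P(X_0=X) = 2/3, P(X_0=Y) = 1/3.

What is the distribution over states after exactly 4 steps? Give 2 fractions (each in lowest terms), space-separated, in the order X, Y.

Answer: 2/3 1/3

Derivation:
Propagating the distribution step by step (d_{t+1} = d_t * P):
d_0 = (X=2/3, Y=1/3)
  d_1[X] = 2/3*5/7 + 1/3*4/7 = 2/3
  d_1[Y] = 2/3*2/7 + 1/3*3/7 = 1/3
d_1 = (X=2/3, Y=1/3)
  d_2[X] = 2/3*5/7 + 1/3*4/7 = 2/3
  d_2[Y] = 2/3*2/7 + 1/3*3/7 = 1/3
d_2 = (X=2/3, Y=1/3)
  d_3[X] = 2/3*5/7 + 1/3*4/7 = 2/3
  d_3[Y] = 2/3*2/7 + 1/3*3/7 = 1/3
d_3 = (X=2/3, Y=1/3)
  d_4[X] = 2/3*5/7 + 1/3*4/7 = 2/3
  d_4[Y] = 2/3*2/7 + 1/3*3/7 = 1/3
d_4 = (X=2/3, Y=1/3)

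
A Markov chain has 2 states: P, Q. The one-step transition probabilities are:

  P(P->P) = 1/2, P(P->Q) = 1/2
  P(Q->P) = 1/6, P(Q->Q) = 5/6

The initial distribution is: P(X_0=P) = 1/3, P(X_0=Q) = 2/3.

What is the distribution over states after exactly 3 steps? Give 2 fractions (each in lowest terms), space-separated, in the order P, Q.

Answer: 41/162 121/162

Derivation:
Propagating the distribution step by step (d_{t+1} = d_t * P):
d_0 = (P=1/3, Q=2/3)
  d_1[P] = 1/3*1/2 + 2/3*1/6 = 5/18
  d_1[Q] = 1/3*1/2 + 2/3*5/6 = 13/18
d_1 = (P=5/18, Q=13/18)
  d_2[P] = 5/18*1/2 + 13/18*1/6 = 7/27
  d_2[Q] = 5/18*1/2 + 13/18*5/6 = 20/27
d_2 = (P=7/27, Q=20/27)
  d_3[P] = 7/27*1/2 + 20/27*1/6 = 41/162
  d_3[Q] = 7/27*1/2 + 20/27*5/6 = 121/162
d_3 = (P=41/162, Q=121/162)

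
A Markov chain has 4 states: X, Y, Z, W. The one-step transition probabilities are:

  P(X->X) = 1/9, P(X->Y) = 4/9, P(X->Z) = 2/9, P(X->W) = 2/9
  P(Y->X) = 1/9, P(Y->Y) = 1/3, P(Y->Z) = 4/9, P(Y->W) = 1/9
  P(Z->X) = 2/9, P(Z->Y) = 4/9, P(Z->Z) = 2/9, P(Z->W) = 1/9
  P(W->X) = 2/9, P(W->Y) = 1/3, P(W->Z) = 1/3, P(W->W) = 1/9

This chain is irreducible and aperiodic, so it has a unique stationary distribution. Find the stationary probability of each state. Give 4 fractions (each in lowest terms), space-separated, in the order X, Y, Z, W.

The stationary distribution satisfies pi = pi * P, i.e.:
  pi_X = 1/9*pi_X + 1/9*pi_Y + 2/9*pi_Z + 2/9*pi_W
  pi_Y = 4/9*pi_X + 1/3*pi_Y + 4/9*pi_Z + 1/3*pi_W
  pi_Z = 2/9*pi_X + 4/9*pi_Y + 2/9*pi_Z + 1/3*pi_W
  pi_W = 2/9*pi_X + 1/9*pi_Y + 1/9*pi_Z + 1/9*pi_W
with normalization: pi_X + pi_Y + pi_Z + pi_W = 1.

Using the first 3 balance equations plus normalization, the linear system A*pi = b is:
  [-8/9, 1/9, 2/9, 2/9] . pi = 0
  [4/9, -2/3, 4/9, 1/3] . pi = 0
  [2/9, 4/9, -7/9, 1/3] . pi = 0
  [1, 1, 1, 1] . pi = 1

Solving yields:
  pi_X = 5/31
  pi_Y = 12/31
  pi_Z = 10/31
  pi_W = 4/31

Verification (pi * P):
  5/31*1/9 + 12/31*1/9 + 10/31*2/9 + 4/31*2/9 = 5/31 = pi_X  (ok)
  5/31*4/9 + 12/31*1/3 + 10/31*4/9 + 4/31*1/3 = 12/31 = pi_Y  (ok)
  5/31*2/9 + 12/31*4/9 + 10/31*2/9 + 4/31*1/3 = 10/31 = pi_Z  (ok)
  5/31*2/9 + 12/31*1/9 + 10/31*1/9 + 4/31*1/9 = 4/31 = pi_W  (ok)

Answer: 5/31 12/31 10/31 4/31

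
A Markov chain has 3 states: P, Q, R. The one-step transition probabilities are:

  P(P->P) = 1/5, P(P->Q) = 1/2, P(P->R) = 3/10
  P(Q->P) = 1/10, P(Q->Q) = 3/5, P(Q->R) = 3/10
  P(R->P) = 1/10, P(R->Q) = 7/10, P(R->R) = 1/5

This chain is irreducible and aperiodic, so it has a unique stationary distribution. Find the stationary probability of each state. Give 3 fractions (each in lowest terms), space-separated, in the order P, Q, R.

The stationary distribution satisfies pi = pi * P, i.e.:
  pi_P = 1/5*pi_P + 1/10*pi_Q + 1/10*pi_R
  pi_Q = 1/2*pi_P + 3/5*pi_Q + 7/10*pi_R
  pi_R = 3/10*pi_P + 3/10*pi_Q + 1/5*pi_R
with normalization: pi_P + pi_Q + pi_R = 1.

Using the first 2 balance equations plus normalization, the linear system A*pi = b is:
  [-4/5, 1/10, 1/10] . pi = 0
  [1/2, -2/5, 7/10] . pi = 0
  [1, 1, 1] . pi = 1

Solving yields:
  pi_P = 1/9
  pi_Q = 61/99
  pi_R = 3/11

Verification (pi * P):
  1/9*1/5 + 61/99*1/10 + 3/11*1/10 = 1/9 = pi_P  (ok)
  1/9*1/2 + 61/99*3/5 + 3/11*7/10 = 61/99 = pi_Q  (ok)
  1/9*3/10 + 61/99*3/10 + 3/11*1/5 = 3/11 = pi_R  (ok)

Answer: 1/9 61/99 3/11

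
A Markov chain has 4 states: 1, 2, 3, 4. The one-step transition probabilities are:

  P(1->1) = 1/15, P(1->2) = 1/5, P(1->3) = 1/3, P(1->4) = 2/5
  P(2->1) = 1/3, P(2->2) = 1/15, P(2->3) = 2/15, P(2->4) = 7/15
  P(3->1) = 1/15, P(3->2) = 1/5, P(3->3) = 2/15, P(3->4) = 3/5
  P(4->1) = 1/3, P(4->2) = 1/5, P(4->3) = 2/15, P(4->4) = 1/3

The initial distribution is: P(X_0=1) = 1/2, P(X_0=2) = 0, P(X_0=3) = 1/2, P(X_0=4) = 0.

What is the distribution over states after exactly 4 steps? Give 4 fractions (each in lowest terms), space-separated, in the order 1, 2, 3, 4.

Answer: 1259/5625 2977/16875 67/375 7106/16875

Derivation:
Propagating the distribution step by step (d_{t+1} = d_t * P):
d_0 = (1=1/2, 2=0, 3=1/2, 4=0)
  d_1[1] = 1/2*1/15 + 0*1/3 + 1/2*1/15 + 0*1/3 = 1/15
  d_1[2] = 1/2*1/5 + 0*1/15 + 1/2*1/5 + 0*1/5 = 1/5
  d_1[3] = 1/2*1/3 + 0*2/15 + 1/2*2/15 + 0*2/15 = 7/30
  d_1[4] = 1/2*2/5 + 0*7/15 + 1/2*3/5 + 0*1/3 = 1/2
d_1 = (1=1/15, 2=1/5, 3=7/30, 4=1/2)
  d_2[1] = 1/15*1/15 + 1/5*1/3 + 7/30*1/15 + 1/2*1/3 = 19/75
  d_2[2] = 1/15*1/5 + 1/5*1/15 + 7/30*1/5 + 1/2*1/5 = 13/75
  d_2[3] = 1/15*1/3 + 1/5*2/15 + 7/30*2/15 + 1/2*2/15 = 11/75
  d_2[4] = 1/15*2/5 + 1/5*7/15 + 7/30*3/5 + 1/2*1/3 = 32/75
d_2 = (1=19/75, 2=13/75, 3=11/75, 4=32/75)
  d_3[1] = 19/75*1/15 + 13/75*1/3 + 11/75*1/15 + 32/75*1/3 = 17/75
  d_3[2] = 19/75*1/5 + 13/75*1/15 + 11/75*1/5 + 32/75*1/5 = 199/1125
  d_3[3] = 19/75*1/3 + 13/75*2/15 + 11/75*2/15 + 32/75*2/15 = 23/125
  d_3[4] = 19/75*2/5 + 13/75*7/15 + 11/75*3/5 + 32/75*1/3 = 464/1125
d_3 = (1=17/75, 2=199/1125, 3=23/125, 4=464/1125)
  d_4[1] = 17/75*1/15 + 199/1125*1/3 + 23/125*1/15 + 464/1125*1/3 = 1259/5625
  d_4[2] = 17/75*1/5 + 199/1125*1/15 + 23/125*1/5 + 464/1125*1/5 = 2977/16875
  d_4[3] = 17/75*1/3 + 199/1125*2/15 + 23/125*2/15 + 464/1125*2/15 = 67/375
  d_4[4] = 17/75*2/5 + 199/1125*7/15 + 23/125*3/5 + 464/1125*1/3 = 7106/16875
d_4 = (1=1259/5625, 2=2977/16875, 3=67/375, 4=7106/16875)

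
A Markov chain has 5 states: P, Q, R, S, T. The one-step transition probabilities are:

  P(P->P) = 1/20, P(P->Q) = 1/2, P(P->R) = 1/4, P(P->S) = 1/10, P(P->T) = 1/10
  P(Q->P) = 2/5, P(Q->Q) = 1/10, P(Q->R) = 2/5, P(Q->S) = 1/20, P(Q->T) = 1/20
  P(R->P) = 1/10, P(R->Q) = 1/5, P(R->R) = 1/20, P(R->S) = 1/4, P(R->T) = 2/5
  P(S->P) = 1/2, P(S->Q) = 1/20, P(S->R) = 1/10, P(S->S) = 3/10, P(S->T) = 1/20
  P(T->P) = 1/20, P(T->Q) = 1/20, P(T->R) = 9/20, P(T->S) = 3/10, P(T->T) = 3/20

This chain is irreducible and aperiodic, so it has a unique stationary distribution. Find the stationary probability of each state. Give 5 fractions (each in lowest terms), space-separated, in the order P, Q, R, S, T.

The stationary distribution satisfies pi = pi * P, i.e.:
  pi_P = 1/20*pi_P + 2/5*pi_Q + 1/10*pi_R + 1/2*pi_S + 1/20*pi_T
  pi_Q = 1/2*pi_P + 1/10*pi_Q + 1/5*pi_R + 1/20*pi_S + 1/20*pi_T
  pi_R = 1/4*pi_P + 2/5*pi_Q + 1/20*pi_R + 1/10*pi_S + 9/20*pi_T
  pi_S = 1/10*pi_P + 1/20*pi_Q + 1/4*pi_R + 3/10*pi_S + 3/10*pi_T
  pi_T = 1/10*pi_P + 1/20*pi_Q + 2/5*pi_R + 1/20*pi_S + 3/20*pi_T
with normalization: pi_P + pi_Q + pi_R + pi_S + pi_T = 1.

Using the first 4 balance equations plus normalization, the linear system A*pi = b is:
  [-19/20, 2/5, 1/10, 1/2, 1/20] . pi = 0
  [1/2, -9/10, 1/5, 1/20, 1/20] . pi = 0
  [1/4, 2/5, -19/20, 1/10, 9/20] . pi = 0
  [1/10, 1/20, 1/4, -7/10, 3/10] . pi = 0
  [1, 1, 1, 1, 1] . pi = 1

Solving yields:
  pi_P = 44753/205641
  pi_Q = 13210/68547
  pi_R = 48184/205641
  pi_S = 13475/68547
  pi_T = 10883/68547

Verification (pi * P):
  44753/205641*1/20 + 13210/68547*2/5 + 48184/205641*1/10 + 13475/68547*1/2 + 10883/68547*1/20 = 44753/205641 = pi_P  (ok)
  44753/205641*1/2 + 13210/68547*1/10 + 48184/205641*1/5 + 13475/68547*1/20 + 10883/68547*1/20 = 13210/68547 = pi_Q  (ok)
  44753/205641*1/4 + 13210/68547*2/5 + 48184/205641*1/20 + 13475/68547*1/10 + 10883/68547*9/20 = 48184/205641 = pi_R  (ok)
  44753/205641*1/10 + 13210/68547*1/20 + 48184/205641*1/4 + 13475/68547*3/10 + 10883/68547*3/10 = 13475/68547 = pi_S  (ok)
  44753/205641*1/10 + 13210/68547*1/20 + 48184/205641*2/5 + 13475/68547*1/20 + 10883/68547*3/20 = 10883/68547 = pi_T  (ok)

Answer: 44753/205641 13210/68547 48184/205641 13475/68547 10883/68547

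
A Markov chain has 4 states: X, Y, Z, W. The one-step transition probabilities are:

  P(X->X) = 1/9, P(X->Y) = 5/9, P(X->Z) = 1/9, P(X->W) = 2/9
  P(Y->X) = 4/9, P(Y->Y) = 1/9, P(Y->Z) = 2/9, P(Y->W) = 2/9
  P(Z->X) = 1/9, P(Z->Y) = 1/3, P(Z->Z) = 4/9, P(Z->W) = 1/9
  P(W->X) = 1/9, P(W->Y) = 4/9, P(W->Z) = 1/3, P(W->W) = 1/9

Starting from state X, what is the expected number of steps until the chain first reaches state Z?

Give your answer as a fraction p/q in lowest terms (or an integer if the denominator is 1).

Let h_i = expected steps to first reach Z from state i.
Boundary: h_Z = 0.
First-step equations for the other states:
  h_X = 1 + 1/9*h_X + 5/9*h_Y + 1/9*h_Z + 2/9*h_W
  h_Y = 1 + 4/9*h_X + 1/9*h_Y + 2/9*h_Z + 2/9*h_W
  h_W = 1 + 1/9*h_X + 4/9*h_Y + 1/3*h_Z + 1/9*h_W

Substituting h_Z = 0 and rearranging gives the linear system (I - Q) h = 1:
  [8/9, -5/9, -2/9] . (h_X, h_Y, h_W) = 1
  [-4/9, 8/9, -2/9] . (h_X, h_Y, h_W) = 1
  [-1/9, -4/9, 8/9] . (h_X, h_Y, h_W) = 1

Solving yields:
  h_X = 117/23
  h_Y = 108/23
  h_W = 189/46

Starting state is X, so the expected hitting time is h_X = 117/23.

Answer: 117/23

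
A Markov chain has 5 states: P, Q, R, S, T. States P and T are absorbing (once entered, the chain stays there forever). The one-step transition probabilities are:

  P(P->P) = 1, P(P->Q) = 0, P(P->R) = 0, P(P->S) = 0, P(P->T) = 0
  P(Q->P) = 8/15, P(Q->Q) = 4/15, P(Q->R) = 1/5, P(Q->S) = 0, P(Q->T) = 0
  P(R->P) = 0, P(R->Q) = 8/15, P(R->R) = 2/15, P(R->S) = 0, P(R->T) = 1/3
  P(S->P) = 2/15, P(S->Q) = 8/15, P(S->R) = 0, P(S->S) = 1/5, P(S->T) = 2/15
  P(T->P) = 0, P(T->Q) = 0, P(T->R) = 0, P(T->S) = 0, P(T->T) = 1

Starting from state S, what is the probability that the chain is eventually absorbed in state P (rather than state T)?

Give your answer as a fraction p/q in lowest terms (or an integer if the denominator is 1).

Let a_i = P(absorbed in P | start in state i).
Boundary conditions: a_P = 1, a_T = 0.
For each transient state i, a_i = sum_j P(i->j) * a_j:
  a_Q = 8/15*a_P + 4/15*a_Q + 1/5*a_R + 0*a_S + 0*a_T
  a_R = 0*a_P + 8/15*a_Q + 2/15*a_R + 0*a_S + 1/3*a_T
  a_S = 2/15*a_P + 8/15*a_Q + 0*a_R + 1/5*a_S + 2/15*a_T

Substituting a_P = 1 and a_T = 0, rearrange to (I - Q) a = r where r[i] = P(i -> P):
  [11/15, -1/5, 0] . (a_Q, a_R, a_S) = 8/15
  [-8/15, 13/15, 0] . (a_Q, a_R, a_S) = 0
  [-8/15, 0, 4/5] . (a_Q, a_R, a_S) = 2/15

Solving yields:
  a_Q = 104/119
  a_R = 64/119
  a_S = 535/714

Starting state is S, so the absorption probability is a_S = 535/714.

Answer: 535/714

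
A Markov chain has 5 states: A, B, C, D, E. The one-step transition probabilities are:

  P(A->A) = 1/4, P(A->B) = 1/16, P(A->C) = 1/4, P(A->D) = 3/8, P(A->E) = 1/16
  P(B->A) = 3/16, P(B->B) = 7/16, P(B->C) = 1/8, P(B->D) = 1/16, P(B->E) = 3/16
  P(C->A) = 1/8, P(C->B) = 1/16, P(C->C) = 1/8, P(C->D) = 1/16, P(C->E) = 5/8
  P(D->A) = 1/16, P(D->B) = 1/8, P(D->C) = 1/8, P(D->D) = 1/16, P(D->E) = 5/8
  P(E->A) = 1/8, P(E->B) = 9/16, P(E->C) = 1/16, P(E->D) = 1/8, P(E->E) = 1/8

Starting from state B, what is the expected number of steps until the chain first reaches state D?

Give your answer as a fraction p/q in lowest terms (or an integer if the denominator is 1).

Let h_i = expected steps to first reach D from state i.
Boundary: h_D = 0.
First-step equations for the other states:
  h_A = 1 + 1/4*h_A + 1/16*h_B + 1/4*h_C + 3/8*h_D + 1/16*h_E
  h_B = 1 + 3/16*h_A + 7/16*h_B + 1/8*h_C + 1/16*h_D + 3/16*h_E
  h_C = 1 + 1/8*h_A + 1/16*h_B + 1/8*h_C + 1/16*h_D + 5/8*h_E
  h_E = 1 + 1/8*h_A + 9/16*h_B + 1/16*h_C + 1/8*h_D + 1/8*h_E

Substituting h_D = 0 and rearranging gives the linear system (I - Q) h = 1:
  [3/4, -1/16, -1/4, -1/16] . (h_A, h_B, h_C, h_E) = 1
  [-3/16, 9/16, -1/8, -3/16] . (h_A, h_B, h_C, h_E) = 1
  [-1/8, -1/16, 7/8, -5/8] . (h_A, h_B, h_C, h_E) = 1
  [-1/8, -9/16, -1/16, 7/8] . (h_A, h_B, h_C, h_E) = 1

Solving yields:
  h_A = 45216/8809
  h_B = 67248/8809
  h_C = 67456/8809
  h_E = 64576/8809

Starting state is B, so the expected hitting time is h_B = 67248/8809.

Answer: 67248/8809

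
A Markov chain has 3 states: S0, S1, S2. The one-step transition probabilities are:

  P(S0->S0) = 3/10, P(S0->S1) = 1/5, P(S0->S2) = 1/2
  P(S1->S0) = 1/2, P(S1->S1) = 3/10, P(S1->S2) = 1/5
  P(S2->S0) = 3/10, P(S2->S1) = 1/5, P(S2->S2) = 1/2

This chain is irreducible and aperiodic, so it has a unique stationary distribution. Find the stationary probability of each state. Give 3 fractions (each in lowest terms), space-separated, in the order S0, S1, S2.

Answer: 31/90 2/9 13/30

Derivation:
The stationary distribution satisfies pi = pi * P, i.e.:
  pi_S0 = 3/10*pi_S0 + 1/2*pi_S1 + 3/10*pi_S2
  pi_S1 = 1/5*pi_S0 + 3/10*pi_S1 + 1/5*pi_S2
  pi_S2 = 1/2*pi_S0 + 1/5*pi_S1 + 1/2*pi_S2
with normalization: pi_S0 + pi_S1 + pi_S2 = 1.

Using the first 2 balance equations plus normalization, the linear system A*pi = b is:
  [-7/10, 1/2, 3/10] . pi = 0
  [1/5, -7/10, 1/5] . pi = 0
  [1, 1, 1] . pi = 1

Solving yields:
  pi_S0 = 31/90
  pi_S1 = 2/9
  pi_S2 = 13/30

Verification (pi * P):
  31/90*3/10 + 2/9*1/2 + 13/30*3/10 = 31/90 = pi_S0  (ok)
  31/90*1/5 + 2/9*3/10 + 13/30*1/5 = 2/9 = pi_S1  (ok)
  31/90*1/2 + 2/9*1/5 + 13/30*1/2 = 13/30 = pi_S2  (ok)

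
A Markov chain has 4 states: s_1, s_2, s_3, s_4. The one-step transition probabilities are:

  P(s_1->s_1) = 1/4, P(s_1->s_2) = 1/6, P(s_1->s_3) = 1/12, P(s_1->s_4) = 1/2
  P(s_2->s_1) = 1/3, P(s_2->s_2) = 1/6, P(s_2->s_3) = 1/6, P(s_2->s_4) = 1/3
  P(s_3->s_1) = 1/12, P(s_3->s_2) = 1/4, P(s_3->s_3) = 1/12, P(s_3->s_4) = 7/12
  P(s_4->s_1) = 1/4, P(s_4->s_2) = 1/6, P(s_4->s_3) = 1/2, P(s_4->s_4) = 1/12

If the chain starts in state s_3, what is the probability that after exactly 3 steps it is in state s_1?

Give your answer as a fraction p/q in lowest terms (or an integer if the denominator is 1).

Answer: 119/576

Derivation:
Computing P^3 by repeated multiplication:
P^1 =
  s_1: [1/4, 1/6, 1/12, 1/2]
  s_2: [1/3, 1/6, 1/6, 1/3]
  s_3: [1/12, 1/4, 1/12, 7/12]
  s_4: [1/4, 1/6, 1/2, 1/12]
P^2 =
  s_1: [1/4, 25/144, 11/36, 13/48]
  s_2: [17/72, 13/72, 17/72, 25/72]
  s_3: [37/144, 25/144, 25/72, 2/9]
  s_4: [13/72, 5/24, 19/144, 23/48]
P^3 =
  s_1: [41/192, 83/432, 91/432, 221/576]
  s_2: [65/288, 161/864, 35/144, 149/432]
  s_3: [119/576, 169/864, 329/1728, 11/27]
  s_4: [53/216, 307/1728, 173/576, 239/864]

(P^3)[s_3 -> s_1] = 119/576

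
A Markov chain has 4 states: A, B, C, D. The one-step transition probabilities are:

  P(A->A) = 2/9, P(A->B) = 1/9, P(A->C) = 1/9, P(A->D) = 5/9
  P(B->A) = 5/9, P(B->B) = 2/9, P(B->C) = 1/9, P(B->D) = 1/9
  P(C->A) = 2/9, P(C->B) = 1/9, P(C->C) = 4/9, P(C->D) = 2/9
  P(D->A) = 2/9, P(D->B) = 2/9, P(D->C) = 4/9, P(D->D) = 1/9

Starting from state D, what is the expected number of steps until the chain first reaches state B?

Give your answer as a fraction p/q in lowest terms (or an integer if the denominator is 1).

Answer: 243/38

Derivation:
Let h_i = expected steps to first reach B from state i.
Boundary: h_B = 0.
First-step equations for the other states:
  h_A = 1 + 2/9*h_A + 1/9*h_B + 1/9*h_C + 5/9*h_D
  h_C = 1 + 2/9*h_A + 1/9*h_B + 4/9*h_C + 2/9*h_D
  h_D = 1 + 2/9*h_A + 2/9*h_B + 4/9*h_C + 1/9*h_D

Substituting h_B = 0 and rearranging gives the linear system (I - Q) h = 1:
  [7/9, -1/9, -5/9] . (h_A, h_C, h_D) = 1
  [-2/9, 5/9, -2/9] . (h_A, h_C, h_D) = 1
  [-2/9, -4/9, 8/9] . (h_A, h_C, h_D) = 1

Solving yields:
  h_A = 261/38
  h_C = 135/19
  h_D = 243/38

Starting state is D, so the expected hitting time is h_D = 243/38.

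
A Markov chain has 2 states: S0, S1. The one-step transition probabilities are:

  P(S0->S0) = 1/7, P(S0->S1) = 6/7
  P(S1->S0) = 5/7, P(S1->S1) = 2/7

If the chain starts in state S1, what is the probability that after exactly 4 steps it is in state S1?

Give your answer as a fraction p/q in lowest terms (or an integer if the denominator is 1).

Computing P^4 by repeated multiplication:
P^1 =
  S0: [1/7, 6/7]
  S1: [5/7, 2/7]
P^2 =
  S0: [31/49, 18/49]
  S1: [15/49, 34/49]
P^3 =
  S0: [121/343, 222/343]
  S1: [185/343, 158/343]
P^4 =
  S0: [1231/2401, 1170/2401]
  S1: [975/2401, 1426/2401]

(P^4)[S1 -> S1] = 1426/2401

Answer: 1426/2401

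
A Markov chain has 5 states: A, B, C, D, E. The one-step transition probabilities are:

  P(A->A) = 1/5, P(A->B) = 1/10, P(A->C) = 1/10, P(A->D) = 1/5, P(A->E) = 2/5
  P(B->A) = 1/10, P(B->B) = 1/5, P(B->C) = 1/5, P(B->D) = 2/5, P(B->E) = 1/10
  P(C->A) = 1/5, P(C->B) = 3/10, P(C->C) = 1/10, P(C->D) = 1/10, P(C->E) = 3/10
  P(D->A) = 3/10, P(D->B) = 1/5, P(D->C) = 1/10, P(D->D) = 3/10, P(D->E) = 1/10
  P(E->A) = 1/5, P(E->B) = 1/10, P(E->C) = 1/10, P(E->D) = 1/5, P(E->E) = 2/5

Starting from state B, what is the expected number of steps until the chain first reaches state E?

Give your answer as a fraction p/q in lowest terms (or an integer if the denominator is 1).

Answer: 11090/2051

Derivation:
Let h_i = expected steps to first reach E from state i.
Boundary: h_E = 0.
First-step equations for the other states:
  h_A = 1 + 1/5*h_A + 1/10*h_B + 1/10*h_C + 1/5*h_D + 2/5*h_E
  h_B = 1 + 1/10*h_A + 1/5*h_B + 1/5*h_C + 2/5*h_D + 1/10*h_E
  h_C = 1 + 1/5*h_A + 3/10*h_B + 1/10*h_C + 1/10*h_D + 3/10*h_E
  h_D = 1 + 3/10*h_A + 1/5*h_B + 1/10*h_C + 3/10*h_D + 1/10*h_E

Substituting h_E = 0 and rearranging gives the linear system (I - Q) h = 1:
  [4/5, -1/10, -1/10, -1/5] . (h_A, h_B, h_C, h_D) = 1
  [-1/10, 4/5, -1/5, -2/5] . (h_A, h_B, h_C, h_D) = 1
  [-1/5, -3/10, 9/10, -1/10] . (h_A, h_B, h_C, h_D) = 1
  [-3/10, -1/5, -1/10, 7/10] . (h_A, h_B, h_C, h_D) = 1

Solving yields:
  h_A = 7730/2051
  h_B = 11090/2051
  h_C = 8880/2051
  h_D = 10680/2051

Starting state is B, so the expected hitting time is h_B = 11090/2051.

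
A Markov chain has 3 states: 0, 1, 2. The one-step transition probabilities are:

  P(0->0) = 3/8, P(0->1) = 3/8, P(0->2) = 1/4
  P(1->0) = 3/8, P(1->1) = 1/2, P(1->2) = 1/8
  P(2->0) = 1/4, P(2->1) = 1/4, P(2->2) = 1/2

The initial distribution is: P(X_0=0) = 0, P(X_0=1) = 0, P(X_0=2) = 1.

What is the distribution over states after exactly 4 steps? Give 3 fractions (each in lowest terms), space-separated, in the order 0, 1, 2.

Propagating the distribution step by step (d_{t+1} = d_t * P):
d_0 = (0=0, 1=0, 2=1)
  d_1[0] = 0*3/8 + 0*3/8 + 1*1/4 = 1/4
  d_1[1] = 0*3/8 + 0*1/2 + 1*1/4 = 1/4
  d_1[2] = 0*1/4 + 0*1/8 + 1*1/2 = 1/2
d_1 = (0=1/4, 1=1/4, 2=1/2)
  d_2[0] = 1/4*3/8 + 1/4*3/8 + 1/2*1/4 = 5/16
  d_2[1] = 1/4*3/8 + 1/4*1/2 + 1/2*1/4 = 11/32
  d_2[2] = 1/4*1/4 + 1/4*1/8 + 1/2*1/2 = 11/32
d_2 = (0=5/16, 1=11/32, 2=11/32)
  d_3[0] = 5/16*3/8 + 11/32*3/8 + 11/32*1/4 = 85/256
  d_3[1] = 5/16*3/8 + 11/32*1/2 + 11/32*1/4 = 3/8
  d_3[2] = 5/16*1/4 + 11/32*1/8 + 11/32*1/2 = 75/256
d_3 = (0=85/256, 1=3/8, 2=75/256)
  d_4[0] = 85/256*3/8 + 3/8*3/8 + 75/256*1/4 = 693/2048
  d_4[1] = 85/256*3/8 + 3/8*1/2 + 75/256*1/4 = 789/2048
  d_4[2] = 85/256*1/4 + 3/8*1/8 + 75/256*1/2 = 283/1024
d_4 = (0=693/2048, 1=789/2048, 2=283/1024)

Answer: 693/2048 789/2048 283/1024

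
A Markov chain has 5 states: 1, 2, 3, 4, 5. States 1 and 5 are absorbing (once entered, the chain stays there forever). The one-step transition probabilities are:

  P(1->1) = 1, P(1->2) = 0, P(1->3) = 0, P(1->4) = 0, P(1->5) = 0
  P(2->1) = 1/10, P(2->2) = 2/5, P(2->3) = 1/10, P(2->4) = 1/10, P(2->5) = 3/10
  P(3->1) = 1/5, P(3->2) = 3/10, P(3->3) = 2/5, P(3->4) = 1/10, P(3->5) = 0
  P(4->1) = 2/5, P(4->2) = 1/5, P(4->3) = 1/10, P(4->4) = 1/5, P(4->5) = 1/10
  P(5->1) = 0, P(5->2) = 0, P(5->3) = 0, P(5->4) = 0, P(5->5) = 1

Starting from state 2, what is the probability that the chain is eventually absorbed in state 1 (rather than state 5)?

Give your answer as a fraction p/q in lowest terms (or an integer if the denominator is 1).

Let a_i = P(absorbed in 1 | start in state i).
Boundary conditions: a_1 = 1, a_5 = 0.
For each transient state i, a_i = sum_j P(i->j) * a_j:
  a_2 = 1/10*a_1 + 2/5*a_2 + 1/10*a_3 + 1/10*a_4 + 3/10*a_5
  a_3 = 1/5*a_1 + 3/10*a_2 + 2/5*a_3 + 1/10*a_4 + 0*a_5
  a_4 = 2/5*a_1 + 1/5*a_2 + 1/10*a_3 + 1/5*a_4 + 1/10*a_5

Substituting a_1 = 1 and a_5 = 0, rearrange to (I - Q) a = r where r[i] = P(i -> 1):
  [3/5, -1/10, -1/10] . (a_2, a_3, a_4) = 1/10
  [-3/10, 3/5, -1/10] . (a_2, a_3, a_4) = 1/5
  [-1/5, -1/10, 4/5] . (a_2, a_3, a_4) = 2/5

Solving yields:
  a_2 = 93/241
  a_3 = 154/241
  a_4 = 163/241

Starting state is 2, so the absorption probability is a_2 = 93/241.

Answer: 93/241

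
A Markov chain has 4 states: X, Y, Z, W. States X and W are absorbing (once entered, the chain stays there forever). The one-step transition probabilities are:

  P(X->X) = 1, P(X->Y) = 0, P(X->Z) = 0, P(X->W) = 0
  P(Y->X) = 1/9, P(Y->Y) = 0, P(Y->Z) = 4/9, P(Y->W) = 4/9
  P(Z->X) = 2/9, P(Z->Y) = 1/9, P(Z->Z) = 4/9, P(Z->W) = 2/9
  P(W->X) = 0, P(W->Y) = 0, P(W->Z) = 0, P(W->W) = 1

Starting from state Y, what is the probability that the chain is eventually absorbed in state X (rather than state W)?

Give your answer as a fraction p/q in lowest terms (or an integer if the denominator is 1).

Answer: 13/41

Derivation:
Let a_i = P(absorbed in X | start in state i).
Boundary conditions: a_X = 1, a_W = 0.
For each transient state i, a_i = sum_j P(i->j) * a_j:
  a_Y = 1/9*a_X + 0*a_Y + 4/9*a_Z + 4/9*a_W
  a_Z = 2/9*a_X + 1/9*a_Y + 4/9*a_Z + 2/9*a_W

Substituting a_X = 1 and a_W = 0, rearrange to (I - Q) a = r where r[i] = P(i -> X):
  [1, -4/9] . (a_Y, a_Z) = 1/9
  [-1/9, 5/9] . (a_Y, a_Z) = 2/9

Solving yields:
  a_Y = 13/41
  a_Z = 19/41

Starting state is Y, so the absorption probability is a_Y = 13/41.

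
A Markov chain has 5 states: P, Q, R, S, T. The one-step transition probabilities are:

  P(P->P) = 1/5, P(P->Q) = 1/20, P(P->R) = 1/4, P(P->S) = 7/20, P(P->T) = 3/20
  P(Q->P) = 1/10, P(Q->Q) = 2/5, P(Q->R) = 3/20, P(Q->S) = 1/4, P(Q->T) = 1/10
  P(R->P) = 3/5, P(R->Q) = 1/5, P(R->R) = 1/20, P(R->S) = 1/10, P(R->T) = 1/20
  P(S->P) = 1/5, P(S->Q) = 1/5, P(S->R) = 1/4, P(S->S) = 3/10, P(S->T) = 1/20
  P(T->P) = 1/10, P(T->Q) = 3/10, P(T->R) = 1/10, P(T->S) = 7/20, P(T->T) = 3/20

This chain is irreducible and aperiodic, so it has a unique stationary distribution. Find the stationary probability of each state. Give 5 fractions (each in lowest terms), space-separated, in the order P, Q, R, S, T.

The stationary distribution satisfies pi = pi * P, i.e.:
  pi_P = 1/5*pi_P + 1/10*pi_Q + 3/5*pi_R + 1/5*pi_S + 1/10*pi_T
  pi_Q = 1/20*pi_P + 2/5*pi_Q + 1/5*pi_R + 1/5*pi_S + 3/10*pi_T
  pi_R = 1/4*pi_P + 3/20*pi_Q + 1/20*pi_R + 1/4*pi_S + 1/10*pi_T
  pi_S = 7/20*pi_P + 1/4*pi_Q + 1/10*pi_R + 3/10*pi_S + 7/20*pi_T
  pi_T = 3/20*pi_P + 1/10*pi_Q + 1/20*pi_R + 1/20*pi_S + 3/20*pi_T
with normalization: pi_P + pi_Q + pi_R + pi_S + pi_T = 1.

Using the first 4 balance equations plus normalization, the linear system A*pi = b is:
  [-4/5, 1/10, 3/5, 1/5, 1/10] . pi = 0
  [1/20, -3/5, 1/5, 1/5, 3/10] . pi = 0
  [1/4, 3/20, -19/20, 1/4, 1/10] . pi = 0
  [7/20, 1/4, 1/10, -7/10, 7/20] . pi = 0
  [1, 1, 1, 1, 1] . pi = 1

Solving yields:
  pi_P = 4090/17021
  pi_Q = 3689/17021
  pi_R = 3038/17021
  pi_S = 4599/17021
  pi_T = 1605/17021

Verification (pi * P):
  4090/17021*1/5 + 3689/17021*1/10 + 3038/17021*3/5 + 4599/17021*1/5 + 1605/17021*1/10 = 4090/17021 = pi_P  (ok)
  4090/17021*1/20 + 3689/17021*2/5 + 3038/17021*1/5 + 4599/17021*1/5 + 1605/17021*3/10 = 3689/17021 = pi_Q  (ok)
  4090/17021*1/4 + 3689/17021*3/20 + 3038/17021*1/20 + 4599/17021*1/4 + 1605/17021*1/10 = 3038/17021 = pi_R  (ok)
  4090/17021*7/20 + 3689/17021*1/4 + 3038/17021*1/10 + 4599/17021*3/10 + 1605/17021*7/20 = 4599/17021 = pi_S  (ok)
  4090/17021*3/20 + 3689/17021*1/10 + 3038/17021*1/20 + 4599/17021*1/20 + 1605/17021*3/20 = 1605/17021 = pi_T  (ok)

Answer: 4090/17021 3689/17021 3038/17021 4599/17021 1605/17021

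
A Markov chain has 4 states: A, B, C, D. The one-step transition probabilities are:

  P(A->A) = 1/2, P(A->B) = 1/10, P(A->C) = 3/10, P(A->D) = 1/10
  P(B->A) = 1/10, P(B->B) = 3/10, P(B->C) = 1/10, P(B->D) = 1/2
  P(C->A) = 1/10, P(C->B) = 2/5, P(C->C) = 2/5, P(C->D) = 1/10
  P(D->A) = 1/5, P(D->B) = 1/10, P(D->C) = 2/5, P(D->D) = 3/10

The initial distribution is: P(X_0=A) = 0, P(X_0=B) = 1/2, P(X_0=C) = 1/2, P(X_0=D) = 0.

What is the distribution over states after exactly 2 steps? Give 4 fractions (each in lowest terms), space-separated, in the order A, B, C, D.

Propagating the distribution step by step (d_{t+1} = d_t * P):
d_0 = (A=0, B=1/2, C=1/2, D=0)
  d_1[A] = 0*1/2 + 1/2*1/10 + 1/2*1/10 + 0*1/5 = 1/10
  d_1[B] = 0*1/10 + 1/2*3/10 + 1/2*2/5 + 0*1/10 = 7/20
  d_1[C] = 0*3/10 + 1/2*1/10 + 1/2*2/5 + 0*2/5 = 1/4
  d_1[D] = 0*1/10 + 1/2*1/2 + 1/2*1/10 + 0*3/10 = 3/10
d_1 = (A=1/10, B=7/20, C=1/4, D=3/10)
  d_2[A] = 1/10*1/2 + 7/20*1/10 + 1/4*1/10 + 3/10*1/5 = 17/100
  d_2[B] = 1/10*1/10 + 7/20*3/10 + 1/4*2/5 + 3/10*1/10 = 49/200
  d_2[C] = 1/10*3/10 + 7/20*1/10 + 1/4*2/5 + 3/10*2/5 = 57/200
  d_2[D] = 1/10*1/10 + 7/20*1/2 + 1/4*1/10 + 3/10*3/10 = 3/10
d_2 = (A=17/100, B=49/200, C=57/200, D=3/10)

Answer: 17/100 49/200 57/200 3/10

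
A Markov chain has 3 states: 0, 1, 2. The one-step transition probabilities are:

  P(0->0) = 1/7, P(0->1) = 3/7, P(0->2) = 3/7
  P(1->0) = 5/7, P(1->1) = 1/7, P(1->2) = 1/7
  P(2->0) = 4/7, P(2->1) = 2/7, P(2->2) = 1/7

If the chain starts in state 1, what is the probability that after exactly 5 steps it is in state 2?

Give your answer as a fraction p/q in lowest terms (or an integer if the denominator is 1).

Computing P^5 by repeated multiplication:
P^1 =
  0: [1/7, 3/7, 3/7]
  1: [5/7, 1/7, 1/7]
  2: [4/7, 2/7, 1/7]
P^2 =
  0: [4/7, 12/49, 9/49]
  1: [2/7, 18/49, 17/49]
  2: [18/49, 16/49, 15/49]
P^3 =
  0: [124/343, 114/343, 15/49]
  1: [172/343, 94/343, 11/49]
  2: [158/343, 100/343, 85/343]
P^4 =
  0: [1114/2401, 696/2401, 591/2401]
  1: [950/2401, 764/2401, 687/2401]
  2: [998/2401, 744/2401, 659/2401]
P^5 =
  0: [142/343, 5220/16807, 4629/16807]
  1: [1074/2401, 4988/16807, 4301/16807]
  2: [7354/16807, 5056/16807, 4397/16807]

(P^5)[1 -> 2] = 4301/16807

Answer: 4301/16807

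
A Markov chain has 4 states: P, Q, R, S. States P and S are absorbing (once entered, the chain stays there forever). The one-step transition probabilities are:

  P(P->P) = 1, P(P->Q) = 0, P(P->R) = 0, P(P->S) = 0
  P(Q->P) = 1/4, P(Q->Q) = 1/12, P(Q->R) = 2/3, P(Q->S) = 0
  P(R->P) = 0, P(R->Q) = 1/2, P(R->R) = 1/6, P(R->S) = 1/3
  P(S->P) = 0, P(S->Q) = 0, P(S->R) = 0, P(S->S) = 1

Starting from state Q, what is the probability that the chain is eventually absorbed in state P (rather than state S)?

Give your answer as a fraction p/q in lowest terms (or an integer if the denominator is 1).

Let a_i = P(absorbed in P | start in state i).
Boundary conditions: a_P = 1, a_S = 0.
For each transient state i, a_i = sum_j P(i->j) * a_j:
  a_Q = 1/4*a_P + 1/12*a_Q + 2/3*a_R + 0*a_S
  a_R = 0*a_P + 1/2*a_Q + 1/6*a_R + 1/3*a_S

Substituting a_P = 1 and a_S = 0, rearrange to (I - Q) a = r where r[i] = P(i -> P):
  [11/12, -2/3] . (a_Q, a_R) = 1/4
  [-1/2, 5/6] . (a_Q, a_R) = 0

Solving yields:
  a_Q = 15/31
  a_R = 9/31

Starting state is Q, so the absorption probability is a_Q = 15/31.

Answer: 15/31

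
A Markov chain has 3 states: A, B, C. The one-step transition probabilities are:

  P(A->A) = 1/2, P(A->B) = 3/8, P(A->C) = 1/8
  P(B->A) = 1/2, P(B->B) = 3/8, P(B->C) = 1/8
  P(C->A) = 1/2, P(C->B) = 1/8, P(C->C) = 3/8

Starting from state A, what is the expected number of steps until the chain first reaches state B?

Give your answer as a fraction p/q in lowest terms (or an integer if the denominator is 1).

Answer: 3

Derivation:
Let h_i = expected steps to first reach B from state i.
Boundary: h_B = 0.
First-step equations for the other states:
  h_A = 1 + 1/2*h_A + 3/8*h_B + 1/8*h_C
  h_C = 1 + 1/2*h_A + 1/8*h_B + 3/8*h_C

Substituting h_B = 0 and rearranging gives the linear system (I - Q) h = 1:
  [1/2, -1/8] . (h_A, h_C) = 1
  [-1/2, 5/8] . (h_A, h_C) = 1

Solving yields:
  h_A = 3
  h_C = 4

Starting state is A, so the expected hitting time is h_A = 3.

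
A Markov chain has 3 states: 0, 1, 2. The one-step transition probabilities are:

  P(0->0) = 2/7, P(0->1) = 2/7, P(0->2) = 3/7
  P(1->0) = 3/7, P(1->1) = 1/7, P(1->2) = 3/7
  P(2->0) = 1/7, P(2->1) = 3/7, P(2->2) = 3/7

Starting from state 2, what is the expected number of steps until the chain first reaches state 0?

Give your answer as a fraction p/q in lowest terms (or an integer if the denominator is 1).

Let h_i = expected steps to first reach 0 from state i.
Boundary: h_0 = 0.
First-step equations for the other states:
  h_1 = 1 + 3/7*h_0 + 1/7*h_1 + 3/7*h_2
  h_2 = 1 + 1/7*h_0 + 3/7*h_1 + 3/7*h_2

Substituting h_0 = 0 and rearranging gives the linear system (I - Q) h = 1:
  [6/7, -3/7] . (h_1, h_2) = 1
  [-3/7, 4/7] . (h_1, h_2) = 1

Solving yields:
  h_1 = 49/15
  h_2 = 21/5

Starting state is 2, so the expected hitting time is h_2 = 21/5.

Answer: 21/5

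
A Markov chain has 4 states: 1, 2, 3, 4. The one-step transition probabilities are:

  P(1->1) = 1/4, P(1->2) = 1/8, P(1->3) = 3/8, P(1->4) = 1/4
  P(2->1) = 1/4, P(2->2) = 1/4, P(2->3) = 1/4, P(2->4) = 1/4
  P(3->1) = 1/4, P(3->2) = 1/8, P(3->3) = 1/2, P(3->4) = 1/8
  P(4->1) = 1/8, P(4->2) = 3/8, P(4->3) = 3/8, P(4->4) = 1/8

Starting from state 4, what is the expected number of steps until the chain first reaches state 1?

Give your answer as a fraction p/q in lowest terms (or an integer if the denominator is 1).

Let h_i = expected steps to first reach 1 from state i.
Boundary: h_1 = 0.
First-step equations for the other states:
  h_2 = 1 + 1/4*h_1 + 1/4*h_2 + 1/4*h_3 + 1/4*h_4
  h_3 = 1 + 1/4*h_1 + 1/8*h_2 + 1/2*h_3 + 1/8*h_4
  h_4 = 1 + 1/8*h_1 + 3/8*h_2 + 3/8*h_3 + 1/8*h_4

Substituting h_1 = 0 and rearranging gives the linear system (I - Q) h = 1:
  [3/4, -1/4, -1/4] . (h_2, h_3, h_4) = 1
  [-1/8, 1/2, -1/8] . (h_2, h_3, h_4) = 1
  [-3/8, -3/8, 7/8] . (h_2, h_3, h_4) = 1

Solving yields:
  h_2 = 22/5
  h_3 = 108/25
  h_4 = 122/25

Starting state is 4, so the expected hitting time is h_4 = 122/25.

Answer: 122/25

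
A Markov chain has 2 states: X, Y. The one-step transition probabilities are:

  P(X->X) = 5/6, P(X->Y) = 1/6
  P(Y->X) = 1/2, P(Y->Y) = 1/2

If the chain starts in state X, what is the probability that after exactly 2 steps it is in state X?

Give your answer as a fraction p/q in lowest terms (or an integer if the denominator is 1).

Answer: 7/9

Derivation:
Computing P^2 by repeated multiplication:
P^1 =
  X: [5/6, 1/6]
  Y: [1/2, 1/2]
P^2 =
  X: [7/9, 2/9]
  Y: [2/3, 1/3]

(P^2)[X -> X] = 7/9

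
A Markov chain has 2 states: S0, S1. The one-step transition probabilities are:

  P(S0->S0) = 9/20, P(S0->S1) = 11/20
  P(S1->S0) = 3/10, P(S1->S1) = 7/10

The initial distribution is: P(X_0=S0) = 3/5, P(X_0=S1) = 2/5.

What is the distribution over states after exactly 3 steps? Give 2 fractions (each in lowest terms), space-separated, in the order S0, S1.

Answer: 14151/40000 25849/40000

Derivation:
Propagating the distribution step by step (d_{t+1} = d_t * P):
d_0 = (S0=3/5, S1=2/5)
  d_1[S0] = 3/5*9/20 + 2/5*3/10 = 39/100
  d_1[S1] = 3/5*11/20 + 2/5*7/10 = 61/100
d_1 = (S0=39/100, S1=61/100)
  d_2[S0] = 39/100*9/20 + 61/100*3/10 = 717/2000
  d_2[S1] = 39/100*11/20 + 61/100*7/10 = 1283/2000
d_2 = (S0=717/2000, S1=1283/2000)
  d_3[S0] = 717/2000*9/20 + 1283/2000*3/10 = 14151/40000
  d_3[S1] = 717/2000*11/20 + 1283/2000*7/10 = 25849/40000
d_3 = (S0=14151/40000, S1=25849/40000)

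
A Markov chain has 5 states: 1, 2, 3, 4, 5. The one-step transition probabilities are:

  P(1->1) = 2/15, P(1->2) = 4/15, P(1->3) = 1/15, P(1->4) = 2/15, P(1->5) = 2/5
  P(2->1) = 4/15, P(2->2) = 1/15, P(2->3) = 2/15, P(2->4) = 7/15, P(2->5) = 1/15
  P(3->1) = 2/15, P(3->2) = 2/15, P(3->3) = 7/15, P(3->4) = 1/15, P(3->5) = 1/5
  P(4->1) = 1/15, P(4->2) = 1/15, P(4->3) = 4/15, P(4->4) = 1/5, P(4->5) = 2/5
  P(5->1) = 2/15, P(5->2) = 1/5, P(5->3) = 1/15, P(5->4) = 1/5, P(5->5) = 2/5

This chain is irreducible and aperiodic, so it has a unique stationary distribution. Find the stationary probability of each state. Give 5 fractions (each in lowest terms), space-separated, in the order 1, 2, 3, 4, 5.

The stationary distribution satisfies pi = pi * P, i.e.:
  pi_1 = 2/15*pi_1 + 4/15*pi_2 + 2/15*pi_3 + 1/15*pi_4 + 2/15*pi_5
  pi_2 = 4/15*pi_1 + 1/15*pi_2 + 2/15*pi_3 + 1/15*pi_4 + 1/5*pi_5
  pi_3 = 1/15*pi_1 + 2/15*pi_2 + 7/15*pi_3 + 4/15*pi_4 + 1/15*pi_5
  pi_4 = 2/15*pi_1 + 7/15*pi_2 + 1/15*pi_3 + 1/5*pi_4 + 1/5*pi_5
  pi_5 = 2/5*pi_1 + 1/15*pi_2 + 1/5*pi_3 + 2/5*pi_4 + 2/5*pi_5
with normalization: pi_1 + pi_2 + pi_3 + pi_4 + pi_5 = 1.

Using the first 4 balance equations plus normalization, the linear system A*pi = b is:
  [-13/15, 4/15, 2/15, 1/15, 2/15] . pi = 0
  [4/15, -14/15, 2/15, 1/15, 1/5] . pi = 0
  [1/15, 2/15, -8/15, 4/15, 1/15] . pi = 0
  [2/15, 7/15, 1/15, -4/5, 1/5] . pi = 0
  [1, 1, 1, 1, 1] . pi = 1

Solving yields:
  pi_1 = 1289/9234
  pi_2 = 17/114
  pi_3 = 904/4617
  pi_4 = 629/3078
  pi_5 = 2873/9234

Verification (pi * P):
  1289/9234*2/15 + 17/114*4/15 + 904/4617*2/15 + 629/3078*1/15 + 2873/9234*2/15 = 1289/9234 = pi_1  (ok)
  1289/9234*4/15 + 17/114*1/15 + 904/4617*2/15 + 629/3078*1/15 + 2873/9234*1/5 = 17/114 = pi_2  (ok)
  1289/9234*1/15 + 17/114*2/15 + 904/4617*7/15 + 629/3078*4/15 + 2873/9234*1/15 = 904/4617 = pi_3  (ok)
  1289/9234*2/15 + 17/114*7/15 + 904/4617*1/15 + 629/3078*1/5 + 2873/9234*1/5 = 629/3078 = pi_4  (ok)
  1289/9234*2/5 + 17/114*1/15 + 904/4617*1/5 + 629/3078*2/5 + 2873/9234*2/5 = 2873/9234 = pi_5  (ok)

Answer: 1289/9234 17/114 904/4617 629/3078 2873/9234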